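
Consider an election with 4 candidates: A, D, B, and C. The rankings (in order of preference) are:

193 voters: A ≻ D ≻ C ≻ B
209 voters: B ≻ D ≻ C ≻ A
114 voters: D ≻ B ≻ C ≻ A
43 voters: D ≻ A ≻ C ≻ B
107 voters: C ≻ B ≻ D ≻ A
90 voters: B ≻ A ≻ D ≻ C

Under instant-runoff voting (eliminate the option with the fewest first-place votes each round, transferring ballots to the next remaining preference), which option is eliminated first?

C

Round 1: A 193, D 157, B 299, C 107. Eliminate C.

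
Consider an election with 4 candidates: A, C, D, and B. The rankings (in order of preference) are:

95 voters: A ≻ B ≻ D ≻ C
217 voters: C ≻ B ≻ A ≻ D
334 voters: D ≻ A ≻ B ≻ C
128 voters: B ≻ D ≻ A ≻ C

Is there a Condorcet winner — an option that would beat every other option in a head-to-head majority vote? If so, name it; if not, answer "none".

Checking pairwise contests:
D beats A 462–312.
A beats C 557–217.
B beats D 440–334.
A beats B 429–345.
Every option loses at least one head-to-head, so there is no Condorcet winner.

none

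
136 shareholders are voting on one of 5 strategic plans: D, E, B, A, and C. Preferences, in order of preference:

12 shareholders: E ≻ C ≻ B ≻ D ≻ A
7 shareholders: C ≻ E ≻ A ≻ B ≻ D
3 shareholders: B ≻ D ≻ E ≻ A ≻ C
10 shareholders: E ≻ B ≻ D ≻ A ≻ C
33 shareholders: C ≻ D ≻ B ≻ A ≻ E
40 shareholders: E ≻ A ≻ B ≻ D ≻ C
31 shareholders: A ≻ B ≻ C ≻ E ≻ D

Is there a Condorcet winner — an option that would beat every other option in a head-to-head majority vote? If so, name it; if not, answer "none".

Checking pairwise contests:
E beats D 100–36.
C beats E 71–65.
E beats B 69–67.
E beats A 72–64.
B beats C 84–52.
Every option loses at least one head-to-head, so there is no Condorcet winner.

none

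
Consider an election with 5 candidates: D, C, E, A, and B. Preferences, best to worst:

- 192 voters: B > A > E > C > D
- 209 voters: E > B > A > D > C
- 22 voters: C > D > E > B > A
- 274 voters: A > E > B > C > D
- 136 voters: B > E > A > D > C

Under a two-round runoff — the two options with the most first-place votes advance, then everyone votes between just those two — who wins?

B

Round 1 first-place votes: D 0, C 22, E 209, A 274, B 328.
B and A advance.
Runoff: B is preferred to A by 559 voters; A by 274.
B wins the runoff.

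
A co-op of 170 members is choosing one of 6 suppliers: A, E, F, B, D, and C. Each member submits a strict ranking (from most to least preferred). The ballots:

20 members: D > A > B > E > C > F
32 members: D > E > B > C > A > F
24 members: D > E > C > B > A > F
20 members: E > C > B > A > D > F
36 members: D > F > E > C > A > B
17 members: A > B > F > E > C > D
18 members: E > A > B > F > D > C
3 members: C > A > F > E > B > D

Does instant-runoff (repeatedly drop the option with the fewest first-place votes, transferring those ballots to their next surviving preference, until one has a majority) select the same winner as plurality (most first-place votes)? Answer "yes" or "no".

yes

Instant-runoff — R1 A 17, E 38, F 0, B 0, D 112, C 3 (D winner). Winner: D.
Plurality — first-place votes: A 17, E 38, F 0, B 0, D 112, C 3. Winner: D.
The two methods agree.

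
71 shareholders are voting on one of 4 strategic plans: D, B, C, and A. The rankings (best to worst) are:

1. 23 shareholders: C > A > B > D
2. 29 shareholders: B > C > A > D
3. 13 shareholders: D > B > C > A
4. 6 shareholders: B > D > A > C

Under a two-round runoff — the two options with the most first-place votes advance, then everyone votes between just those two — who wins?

Round 1 first-place votes: D 13, B 35, C 23, A 0.
B and C advance.
Runoff: B is preferred to C by 48 voters; C by 23.
B wins the runoff.

B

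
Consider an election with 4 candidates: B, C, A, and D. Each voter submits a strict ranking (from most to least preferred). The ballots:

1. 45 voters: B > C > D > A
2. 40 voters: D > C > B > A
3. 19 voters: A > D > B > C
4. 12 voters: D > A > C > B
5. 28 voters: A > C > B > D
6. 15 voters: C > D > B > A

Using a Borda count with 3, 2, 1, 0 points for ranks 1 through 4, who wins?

C

B: 45·3 + 40·1 + 19·1 + 12·0 + 28·1 + 15·1 = 237
C: 45·2 + 40·2 + 19·0 + 12·1 + 28·2 + 15·3 = 283
A: 45·0 + 40·0 + 19·3 + 12·2 + 28·3 + 15·0 = 165
D: 45·1 + 40·3 + 19·2 + 12·3 + 28·0 + 15·2 = 269
C has the highest Borda score (283).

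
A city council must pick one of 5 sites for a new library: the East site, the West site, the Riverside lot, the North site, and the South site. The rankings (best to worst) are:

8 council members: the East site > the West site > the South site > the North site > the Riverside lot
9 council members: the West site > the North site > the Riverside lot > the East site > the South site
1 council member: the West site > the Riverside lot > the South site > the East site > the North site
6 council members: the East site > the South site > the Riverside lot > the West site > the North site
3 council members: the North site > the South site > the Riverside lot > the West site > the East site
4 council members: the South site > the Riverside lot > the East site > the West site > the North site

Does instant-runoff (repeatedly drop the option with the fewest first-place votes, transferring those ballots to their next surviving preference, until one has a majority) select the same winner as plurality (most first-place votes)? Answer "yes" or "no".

yes

Instant-runoff — R1 the East site 14, the West site 10, the Riverside lot 0, the North site 3, the South site 4 (the Riverside lot out); R2 the East site 14, the West site 10, the North site 3, the South site 4 (the North site out); R3 the East site 14, the West site 10, the South site 7 (the South site out); R4 the East site 18, the West site 13 (the East site winner). Winner: the East site.
Plurality — first-place votes: the East site 14, the West site 10, the Riverside lot 0, the North site 3, the South site 4. Winner: the East site.
The two methods agree.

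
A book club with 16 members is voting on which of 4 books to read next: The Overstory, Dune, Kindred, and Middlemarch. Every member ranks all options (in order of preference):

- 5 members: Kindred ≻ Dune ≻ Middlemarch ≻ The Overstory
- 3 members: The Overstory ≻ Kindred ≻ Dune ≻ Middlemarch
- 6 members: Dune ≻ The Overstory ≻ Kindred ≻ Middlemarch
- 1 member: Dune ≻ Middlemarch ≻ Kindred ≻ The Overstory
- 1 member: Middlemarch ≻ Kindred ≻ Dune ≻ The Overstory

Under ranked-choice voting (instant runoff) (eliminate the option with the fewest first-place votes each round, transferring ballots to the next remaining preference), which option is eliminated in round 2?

The Overstory

Round 1: The Overstory 3, Dune 7, Kindred 5, Middlemarch 1. Eliminate Middlemarch.
Round 2: The Overstory 3, Dune 7, Kindred 6. Eliminate The Overstory.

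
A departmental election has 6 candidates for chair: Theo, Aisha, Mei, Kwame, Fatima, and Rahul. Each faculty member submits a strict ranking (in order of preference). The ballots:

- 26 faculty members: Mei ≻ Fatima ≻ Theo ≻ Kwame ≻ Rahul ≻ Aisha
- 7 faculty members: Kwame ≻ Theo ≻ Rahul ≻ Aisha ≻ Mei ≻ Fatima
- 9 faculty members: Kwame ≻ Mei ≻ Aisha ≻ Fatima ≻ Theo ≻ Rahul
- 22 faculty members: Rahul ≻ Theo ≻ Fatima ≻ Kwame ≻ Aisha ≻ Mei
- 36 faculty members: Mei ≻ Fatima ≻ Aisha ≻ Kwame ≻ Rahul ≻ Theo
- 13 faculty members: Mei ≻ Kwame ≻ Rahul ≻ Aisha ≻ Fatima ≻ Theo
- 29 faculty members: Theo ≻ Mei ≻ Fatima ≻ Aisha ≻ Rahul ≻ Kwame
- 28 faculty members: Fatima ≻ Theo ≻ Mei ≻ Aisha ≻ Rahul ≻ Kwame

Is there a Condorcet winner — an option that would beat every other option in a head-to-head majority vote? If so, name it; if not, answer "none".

Checking pairwise contests:
Fatima beats Theo 112–58.
Theo beats Aisha 112–58.
Theo beats Mei 86–84.
Theo beats Kwame 105–65.
Mei beats Fatima 120–50.
Theo beats Rahul 99–71.
Every option loses at least one head-to-head, so there is no Condorcet winner.

none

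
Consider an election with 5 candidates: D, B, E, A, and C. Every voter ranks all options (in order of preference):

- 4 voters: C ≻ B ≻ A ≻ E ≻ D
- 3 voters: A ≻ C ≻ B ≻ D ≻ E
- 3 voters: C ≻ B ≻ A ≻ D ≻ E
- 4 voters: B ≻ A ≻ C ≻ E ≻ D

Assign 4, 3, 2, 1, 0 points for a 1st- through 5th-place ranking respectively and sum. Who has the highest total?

C

D: 4·0 + 3·1 + 3·1 + 4·0 = 6
B: 4·3 + 3·2 + 3·3 + 4·4 = 43
E: 4·1 + 3·0 + 3·0 + 4·1 = 8
A: 4·2 + 3·4 + 3·2 + 4·3 = 38
C: 4·4 + 3·3 + 3·4 + 4·2 = 45
C has the highest Borda score (45).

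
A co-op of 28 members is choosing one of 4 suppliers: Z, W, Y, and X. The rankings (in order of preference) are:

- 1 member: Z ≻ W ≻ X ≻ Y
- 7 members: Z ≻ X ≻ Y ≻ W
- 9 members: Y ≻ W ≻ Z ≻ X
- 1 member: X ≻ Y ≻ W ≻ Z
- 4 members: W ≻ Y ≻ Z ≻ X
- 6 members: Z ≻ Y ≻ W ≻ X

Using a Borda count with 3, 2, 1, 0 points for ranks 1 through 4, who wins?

Y

Z: 1·3 + 7·3 + 9·1 + 1·0 + 4·1 + 6·3 = 55
W: 1·2 + 7·0 + 9·2 + 1·1 + 4·3 + 6·1 = 39
Y: 1·0 + 7·1 + 9·3 + 1·2 + 4·2 + 6·2 = 56
X: 1·1 + 7·2 + 9·0 + 1·3 + 4·0 + 6·0 = 18
Y has the highest Borda score (56).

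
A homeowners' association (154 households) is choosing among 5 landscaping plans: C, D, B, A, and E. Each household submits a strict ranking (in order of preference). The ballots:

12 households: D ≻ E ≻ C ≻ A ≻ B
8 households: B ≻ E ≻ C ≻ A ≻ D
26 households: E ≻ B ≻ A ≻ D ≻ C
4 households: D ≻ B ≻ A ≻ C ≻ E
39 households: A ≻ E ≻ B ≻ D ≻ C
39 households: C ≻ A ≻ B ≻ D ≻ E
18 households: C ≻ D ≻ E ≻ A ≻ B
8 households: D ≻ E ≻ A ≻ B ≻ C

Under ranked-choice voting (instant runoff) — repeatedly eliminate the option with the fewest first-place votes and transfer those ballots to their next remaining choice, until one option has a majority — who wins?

Round 1: C 57, D 24, B 8, A 39, E 26. Eliminate B.
Round 2: C 57, D 24, A 39, E 34. Eliminate D.
Round 3: C 57, A 43, E 54. Eliminate A.
Round 4: C 61, E 93. E has a majority.

E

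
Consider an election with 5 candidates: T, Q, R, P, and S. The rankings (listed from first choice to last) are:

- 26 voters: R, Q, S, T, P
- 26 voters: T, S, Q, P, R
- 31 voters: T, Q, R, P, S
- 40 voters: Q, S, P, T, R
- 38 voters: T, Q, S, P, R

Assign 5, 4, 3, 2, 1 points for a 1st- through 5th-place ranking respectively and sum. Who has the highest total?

T: 26·2 + 26·5 + 31·5 + 40·2 + 38·5 = 607
Q: 26·4 + 26·3 + 31·4 + 40·5 + 38·4 = 658
R: 26·5 + 26·1 + 31·3 + 40·1 + 38·1 = 327
P: 26·1 + 26·2 + 31·2 + 40·3 + 38·2 = 336
S: 26·3 + 26·4 + 31·1 + 40·4 + 38·3 = 487
Q has the highest Borda score (658).

Q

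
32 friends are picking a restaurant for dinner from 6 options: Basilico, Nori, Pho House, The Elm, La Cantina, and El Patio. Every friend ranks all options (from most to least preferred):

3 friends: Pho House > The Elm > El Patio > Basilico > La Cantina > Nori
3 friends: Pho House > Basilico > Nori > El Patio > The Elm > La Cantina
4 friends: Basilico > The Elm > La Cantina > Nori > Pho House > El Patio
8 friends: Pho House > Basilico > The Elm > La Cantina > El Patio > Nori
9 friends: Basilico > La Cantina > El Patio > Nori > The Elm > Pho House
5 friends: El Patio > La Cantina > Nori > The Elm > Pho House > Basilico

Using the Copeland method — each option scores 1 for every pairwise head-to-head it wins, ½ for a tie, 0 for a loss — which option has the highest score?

Basilico: beats Nori, The Elm, La Cantina, and El Patio; loses to Pho House → score 4.
Nori: beats Pho House and The Elm; loses to Basilico, La Cantina, and El Patio → score 2.
Pho House: beats Basilico and El Patio; loses to Nori, The Elm, and La Cantina → score 2.
The Elm: beats Pho House and La Cantina; loses to Basilico, Nori, and El Patio → score 2.
La Cantina: beats Nori, Pho House, and El Patio; loses to Basilico and The Elm → score 3.
El Patio: beats Nori and The Elm; loses to Basilico, Pho House, and La Cantina → score 2.
Basilico has the best pairwise record.

Basilico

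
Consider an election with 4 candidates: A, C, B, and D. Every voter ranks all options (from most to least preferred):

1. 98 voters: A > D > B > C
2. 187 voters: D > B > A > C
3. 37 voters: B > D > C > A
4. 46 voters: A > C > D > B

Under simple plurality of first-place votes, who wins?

First-place votes: A 144, C 0, B 37, D 187.
D has the most first-place votes.

D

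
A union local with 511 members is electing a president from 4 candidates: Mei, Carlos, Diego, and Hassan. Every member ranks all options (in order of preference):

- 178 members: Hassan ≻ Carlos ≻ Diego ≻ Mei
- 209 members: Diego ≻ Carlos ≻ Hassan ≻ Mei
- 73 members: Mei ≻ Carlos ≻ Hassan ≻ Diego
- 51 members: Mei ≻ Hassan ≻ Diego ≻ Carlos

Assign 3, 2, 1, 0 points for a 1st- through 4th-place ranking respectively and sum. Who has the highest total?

Mei: 178·0 + 209·0 + 73·3 + 51·3 = 372
Carlos: 178·2 + 209·2 + 73·2 + 51·0 = 920
Diego: 178·1 + 209·3 + 73·0 + 51·1 = 856
Hassan: 178·3 + 209·1 + 73·1 + 51·2 = 918
Carlos has the highest Borda score (920).

Carlos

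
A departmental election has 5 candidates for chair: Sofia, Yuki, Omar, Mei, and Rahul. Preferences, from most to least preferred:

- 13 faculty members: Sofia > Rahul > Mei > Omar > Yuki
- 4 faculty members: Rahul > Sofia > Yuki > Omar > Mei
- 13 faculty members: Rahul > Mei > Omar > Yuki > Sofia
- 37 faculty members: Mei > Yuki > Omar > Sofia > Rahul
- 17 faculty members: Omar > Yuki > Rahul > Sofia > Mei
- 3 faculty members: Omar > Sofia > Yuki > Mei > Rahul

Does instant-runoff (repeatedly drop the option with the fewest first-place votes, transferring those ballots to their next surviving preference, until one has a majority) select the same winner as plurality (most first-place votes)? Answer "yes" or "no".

no

Instant-runoff — R1 Sofia 13, Yuki 0, Omar 20, Mei 37, Rahul 17 (Yuki out); R2 Sofia 13, Omar 20, Mei 37, Rahul 17 (Sofia out); R3 Omar 20, Mei 37, Rahul 30 (Omar out); R4 Mei 40, Rahul 47 (Rahul winner). Winner: Rahul.
Plurality — first-place votes: Sofia 13, Yuki 0, Omar 20, Mei 37, Rahul 17. Winner: Mei.
The two methods disagree.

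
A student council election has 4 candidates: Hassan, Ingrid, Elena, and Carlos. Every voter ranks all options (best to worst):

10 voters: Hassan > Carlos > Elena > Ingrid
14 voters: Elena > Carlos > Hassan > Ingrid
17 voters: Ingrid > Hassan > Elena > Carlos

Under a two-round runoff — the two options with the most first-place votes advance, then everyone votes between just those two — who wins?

Round 1 first-place votes: Hassan 10, Ingrid 17, Elena 14, Carlos 0.
Ingrid and Elena advance.
Runoff: Ingrid is preferred to Elena by 17 voters; Elena by 24.
Elena wins the runoff.

Elena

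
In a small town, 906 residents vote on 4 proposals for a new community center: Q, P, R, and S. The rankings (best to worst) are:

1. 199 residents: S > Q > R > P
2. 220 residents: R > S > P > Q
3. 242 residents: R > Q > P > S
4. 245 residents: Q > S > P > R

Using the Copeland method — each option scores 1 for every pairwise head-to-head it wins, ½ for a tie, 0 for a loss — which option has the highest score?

Q: beats P and S; loses to R → score 2.
P: loses to Q, R, and S → score 0.
R: beats Q, P, and S → score 3.
S: beats P; loses to Q and R → score 1.
R has the best pairwise record.

R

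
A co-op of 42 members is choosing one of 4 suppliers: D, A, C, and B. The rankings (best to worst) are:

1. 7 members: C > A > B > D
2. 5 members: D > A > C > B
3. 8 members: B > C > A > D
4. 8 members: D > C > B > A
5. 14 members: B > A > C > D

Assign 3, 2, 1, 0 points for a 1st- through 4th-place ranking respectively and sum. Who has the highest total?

D: 7·0 + 5·3 + 8·0 + 8·3 + 14·0 = 39
A: 7·2 + 5·2 + 8·1 + 8·0 + 14·2 = 60
C: 7·3 + 5·1 + 8·2 + 8·2 + 14·1 = 72
B: 7·1 + 5·0 + 8·3 + 8·1 + 14·3 = 81
B has the highest Borda score (81).

B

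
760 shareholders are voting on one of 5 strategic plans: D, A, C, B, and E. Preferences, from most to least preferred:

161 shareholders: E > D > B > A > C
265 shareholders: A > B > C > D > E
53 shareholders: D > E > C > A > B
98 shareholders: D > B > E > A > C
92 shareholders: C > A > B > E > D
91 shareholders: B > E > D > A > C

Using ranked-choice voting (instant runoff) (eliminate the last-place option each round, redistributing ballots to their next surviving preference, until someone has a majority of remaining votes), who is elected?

E

Round 1: D 151, A 265, C 92, B 91, E 161. Eliminate B.
Round 2: D 151, A 265, C 92, E 252. Eliminate C.
Round 3: D 151, A 357, E 252. Eliminate D.
Round 4: A 357, E 403. E has a majority.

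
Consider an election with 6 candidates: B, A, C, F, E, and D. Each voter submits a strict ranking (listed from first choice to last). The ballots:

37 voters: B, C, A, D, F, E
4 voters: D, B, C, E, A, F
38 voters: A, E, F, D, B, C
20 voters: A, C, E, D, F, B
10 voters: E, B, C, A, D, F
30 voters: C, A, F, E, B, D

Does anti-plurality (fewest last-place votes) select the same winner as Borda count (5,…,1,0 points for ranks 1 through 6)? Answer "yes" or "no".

Anti-plurality — last-place votes: B 20, A 0, C 38, F 14, E 37, D 30. Winner: A.
Borda — scores: B 309, A 545, C 420, F 261, E 330, D 220. Winner: A.
The two methods agree.

yes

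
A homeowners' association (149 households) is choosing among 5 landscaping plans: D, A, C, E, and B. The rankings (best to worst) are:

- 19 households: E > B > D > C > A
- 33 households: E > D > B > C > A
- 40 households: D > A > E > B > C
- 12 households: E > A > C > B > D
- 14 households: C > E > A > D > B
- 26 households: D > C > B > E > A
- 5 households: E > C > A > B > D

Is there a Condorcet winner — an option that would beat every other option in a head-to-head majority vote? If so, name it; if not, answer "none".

E vs D: 83–66 for E.
E vs A: 109–40 for E.
E vs C: 109–40 for E.
E vs B: 123–26 for E.
E beats every other option head-to-head.

E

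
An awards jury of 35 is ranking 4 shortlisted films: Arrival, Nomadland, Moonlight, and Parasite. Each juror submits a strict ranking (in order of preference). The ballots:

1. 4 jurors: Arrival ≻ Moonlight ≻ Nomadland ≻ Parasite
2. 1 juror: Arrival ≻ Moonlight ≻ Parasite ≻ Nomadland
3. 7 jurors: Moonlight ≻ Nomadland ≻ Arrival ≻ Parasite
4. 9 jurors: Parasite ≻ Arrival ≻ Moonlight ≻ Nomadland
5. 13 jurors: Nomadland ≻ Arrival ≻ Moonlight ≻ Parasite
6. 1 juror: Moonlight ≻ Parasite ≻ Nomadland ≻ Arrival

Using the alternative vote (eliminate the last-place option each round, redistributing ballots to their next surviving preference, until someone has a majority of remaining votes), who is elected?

Moonlight

Round 1: Arrival 5, Nomadland 13, Moonlight 8, Parasite 9. Eliminate Arrival.
Round 2: Nomadland 13, Moonlight 13, Parasite 9. Eliminate Parasite.
Round 3: Nomadland 13, Moonlight 22. Moonlight has a majority.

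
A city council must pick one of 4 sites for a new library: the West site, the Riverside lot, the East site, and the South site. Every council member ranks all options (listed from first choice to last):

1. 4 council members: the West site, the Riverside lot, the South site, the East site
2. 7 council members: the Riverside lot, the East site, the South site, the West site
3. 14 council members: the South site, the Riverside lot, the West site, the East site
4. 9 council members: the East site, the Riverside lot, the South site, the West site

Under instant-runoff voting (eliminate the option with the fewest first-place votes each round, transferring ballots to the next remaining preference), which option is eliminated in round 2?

the East site

Round 1: the West site 4, the Riverside lot 7, the East site 9, the South site 14. Eliminate the West site.
Round 2: the Riverside lot 11, the East site 9, the South site 14. Eliminate the East site.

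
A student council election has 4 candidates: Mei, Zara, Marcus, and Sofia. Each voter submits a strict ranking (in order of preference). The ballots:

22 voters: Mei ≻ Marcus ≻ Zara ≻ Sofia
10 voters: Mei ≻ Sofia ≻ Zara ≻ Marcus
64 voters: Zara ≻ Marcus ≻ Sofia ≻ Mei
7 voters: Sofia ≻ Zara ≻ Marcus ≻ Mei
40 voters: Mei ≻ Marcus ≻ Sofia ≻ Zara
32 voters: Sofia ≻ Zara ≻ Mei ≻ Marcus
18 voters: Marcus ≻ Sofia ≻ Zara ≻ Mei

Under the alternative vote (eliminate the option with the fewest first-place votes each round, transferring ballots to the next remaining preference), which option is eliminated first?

Marcus

Round 1: Mei 72, Zara 64, Marcus 18, Sofia 39. Eliminate Marcus.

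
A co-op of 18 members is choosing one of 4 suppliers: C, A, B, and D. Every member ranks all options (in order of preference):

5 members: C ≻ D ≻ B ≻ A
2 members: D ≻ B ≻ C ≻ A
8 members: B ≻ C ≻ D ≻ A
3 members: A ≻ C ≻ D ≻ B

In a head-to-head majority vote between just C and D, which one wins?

C

Voters preferring C to D: 16; preferring D to C: 2.
C wins the head-to-head.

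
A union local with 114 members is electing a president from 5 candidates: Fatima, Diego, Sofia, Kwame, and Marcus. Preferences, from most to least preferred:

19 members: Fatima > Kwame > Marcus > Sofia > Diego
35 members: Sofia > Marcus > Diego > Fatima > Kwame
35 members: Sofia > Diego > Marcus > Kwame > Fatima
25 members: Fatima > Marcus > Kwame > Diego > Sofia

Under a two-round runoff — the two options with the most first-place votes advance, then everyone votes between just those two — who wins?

Sofia

Round 1 first-place votes: Fatima 44, Diego 0, Sofia 70, Kwame 0, Marcus 0.
Sofia and Fatima advance.
Runoff: Sofia is preferred to Fatima by 70 voters; Fatima by 44.
Sofia wins the runoff.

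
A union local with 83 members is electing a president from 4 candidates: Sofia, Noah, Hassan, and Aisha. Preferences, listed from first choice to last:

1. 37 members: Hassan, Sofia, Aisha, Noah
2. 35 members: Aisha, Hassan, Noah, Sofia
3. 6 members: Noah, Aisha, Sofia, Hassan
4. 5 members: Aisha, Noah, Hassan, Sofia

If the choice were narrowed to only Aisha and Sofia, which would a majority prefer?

Voters preferring Aisha to Sofia: 46; preferring Sofia to Aisha: 37.
Aisha wins the head-to-head.

Aisha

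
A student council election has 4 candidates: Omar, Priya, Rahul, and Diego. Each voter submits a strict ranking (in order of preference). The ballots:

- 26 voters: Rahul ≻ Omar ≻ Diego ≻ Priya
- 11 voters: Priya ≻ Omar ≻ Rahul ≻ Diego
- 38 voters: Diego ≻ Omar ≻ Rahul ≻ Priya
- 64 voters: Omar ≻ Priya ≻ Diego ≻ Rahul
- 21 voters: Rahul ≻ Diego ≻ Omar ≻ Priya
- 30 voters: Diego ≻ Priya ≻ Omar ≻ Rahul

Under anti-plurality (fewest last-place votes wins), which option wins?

Omar

Last-place votes: Omar 0, Priya 85, Rahul 94, Diego 11.
Omar is ranked last by the fewest voters, so Omar wins.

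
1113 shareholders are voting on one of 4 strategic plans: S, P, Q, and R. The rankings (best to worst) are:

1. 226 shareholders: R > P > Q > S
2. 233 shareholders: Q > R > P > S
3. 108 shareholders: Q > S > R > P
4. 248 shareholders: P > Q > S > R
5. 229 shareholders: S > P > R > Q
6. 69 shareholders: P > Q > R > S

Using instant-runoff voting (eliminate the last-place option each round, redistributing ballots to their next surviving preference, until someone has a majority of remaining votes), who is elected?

Round 1: S 229, P 317, Q 341, R 226. Eliminate R.
Round 2: S 229, P 543, Q 341. Eliminate S.
Round 3: P 772, Q 341. P has a majority.

P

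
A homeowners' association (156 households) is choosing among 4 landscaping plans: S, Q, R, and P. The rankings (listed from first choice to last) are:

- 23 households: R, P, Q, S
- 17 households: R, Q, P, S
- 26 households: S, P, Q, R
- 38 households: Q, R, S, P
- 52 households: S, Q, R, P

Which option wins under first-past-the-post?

S

First-place votes: S 78, Q 38, R 40, P 0.
S has the most first-place votes.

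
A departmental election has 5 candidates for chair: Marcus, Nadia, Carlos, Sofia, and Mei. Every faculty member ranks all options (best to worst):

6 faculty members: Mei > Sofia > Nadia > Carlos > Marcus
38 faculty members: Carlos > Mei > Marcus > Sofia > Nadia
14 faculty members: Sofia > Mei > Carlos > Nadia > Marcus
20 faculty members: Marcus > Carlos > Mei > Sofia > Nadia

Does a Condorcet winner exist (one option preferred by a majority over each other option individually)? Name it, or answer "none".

Carlos

Carlos vs Marcus: 58–20 for Carlos.
Carlos vs Nadia: 72–6 for Carlos.
Carlos vs Sofia: 58–20 for Carlos.
Carlos vs Mei: 58–20 for Carlos.
Carlos beats every other option head-to-head.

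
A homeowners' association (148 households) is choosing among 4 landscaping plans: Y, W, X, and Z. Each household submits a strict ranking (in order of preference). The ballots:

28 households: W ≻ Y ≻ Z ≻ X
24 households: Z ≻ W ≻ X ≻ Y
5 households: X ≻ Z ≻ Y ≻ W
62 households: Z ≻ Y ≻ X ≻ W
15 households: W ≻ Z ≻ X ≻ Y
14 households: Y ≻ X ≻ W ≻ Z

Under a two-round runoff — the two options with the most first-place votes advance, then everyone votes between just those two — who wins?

Round 1 first-place votes: Y 14, W 43, X 5, Z 86.
Z and W advance.
Runoff: Z is preferred to W by 91 voters; W by 57.
Z wins the runoff.

Z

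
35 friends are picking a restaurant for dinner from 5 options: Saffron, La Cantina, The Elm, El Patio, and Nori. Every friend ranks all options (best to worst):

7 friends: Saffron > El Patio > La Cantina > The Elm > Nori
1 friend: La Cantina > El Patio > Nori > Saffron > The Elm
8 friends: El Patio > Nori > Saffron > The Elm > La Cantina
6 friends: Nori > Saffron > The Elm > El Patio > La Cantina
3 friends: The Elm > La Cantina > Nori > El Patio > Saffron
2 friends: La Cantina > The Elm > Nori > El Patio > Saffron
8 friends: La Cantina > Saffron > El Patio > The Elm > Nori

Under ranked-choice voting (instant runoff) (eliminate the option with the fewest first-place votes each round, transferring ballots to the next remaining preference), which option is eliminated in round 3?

Round 1: Saffron 7, La Cantina 11, The Elm 3, El Patio 8, Nori 6. Eliminate The Elm.
Round 2: Saffron 7, La Cantina 14, El Patio 8, Nori 6. Eliminate Nori.
Round 3: Saffron 13, La Cantina 14, El Patio 8. Eliminate El Patio.

El Patio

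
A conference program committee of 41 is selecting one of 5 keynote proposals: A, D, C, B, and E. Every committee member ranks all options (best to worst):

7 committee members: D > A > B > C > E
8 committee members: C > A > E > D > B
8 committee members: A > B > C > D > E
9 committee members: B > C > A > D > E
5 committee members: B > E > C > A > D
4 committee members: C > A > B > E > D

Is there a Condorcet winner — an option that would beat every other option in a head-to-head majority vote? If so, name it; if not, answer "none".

none

Checking pairwise contests:
C beats A 26–15.
A beats D 34–7.
B beats C 29–12.
A beats B 27–14.
A beats E 36–5.
Every option loses at least one head-to-head, so there is no Condorcet winner.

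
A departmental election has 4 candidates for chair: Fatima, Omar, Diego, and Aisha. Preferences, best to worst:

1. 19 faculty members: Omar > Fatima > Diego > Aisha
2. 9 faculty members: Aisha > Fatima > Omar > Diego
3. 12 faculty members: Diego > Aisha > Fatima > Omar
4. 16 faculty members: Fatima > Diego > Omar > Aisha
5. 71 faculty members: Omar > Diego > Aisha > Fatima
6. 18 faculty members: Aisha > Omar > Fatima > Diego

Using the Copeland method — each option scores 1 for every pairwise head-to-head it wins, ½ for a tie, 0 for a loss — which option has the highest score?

Omar

Fatima: loses to Omar, Diego, and Aisha → score 0.
Omar: beats Fatima, Diego, and Aisha → score 3.
Diego: beats Fatima and Aisha; loses to Omar → score 2.
Aisha: beats Fatima; loses to Omar and Diego → score 1.
Omar has the best pairwise record.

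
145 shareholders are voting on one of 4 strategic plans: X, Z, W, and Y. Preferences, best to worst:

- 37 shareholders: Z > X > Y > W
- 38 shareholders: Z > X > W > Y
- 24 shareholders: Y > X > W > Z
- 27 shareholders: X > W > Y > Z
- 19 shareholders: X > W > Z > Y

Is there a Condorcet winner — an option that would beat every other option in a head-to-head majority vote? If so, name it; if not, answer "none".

Z vs X: 75–70 for Z.
Z vs W: 75–70 for Z.
Z vs Y: 94–51 for Z.
Z beats every other option head-to-head.

Z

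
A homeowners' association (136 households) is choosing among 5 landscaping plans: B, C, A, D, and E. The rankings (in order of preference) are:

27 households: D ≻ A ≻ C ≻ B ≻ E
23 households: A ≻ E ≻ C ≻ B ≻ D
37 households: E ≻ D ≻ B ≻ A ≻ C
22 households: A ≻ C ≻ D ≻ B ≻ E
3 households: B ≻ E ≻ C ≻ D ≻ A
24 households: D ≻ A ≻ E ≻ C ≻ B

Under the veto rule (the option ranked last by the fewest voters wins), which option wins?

Last-place votes: B 24, C 37, A 3, D 23, E 49.
A is ranked last by the fewest voters, so A wins.

A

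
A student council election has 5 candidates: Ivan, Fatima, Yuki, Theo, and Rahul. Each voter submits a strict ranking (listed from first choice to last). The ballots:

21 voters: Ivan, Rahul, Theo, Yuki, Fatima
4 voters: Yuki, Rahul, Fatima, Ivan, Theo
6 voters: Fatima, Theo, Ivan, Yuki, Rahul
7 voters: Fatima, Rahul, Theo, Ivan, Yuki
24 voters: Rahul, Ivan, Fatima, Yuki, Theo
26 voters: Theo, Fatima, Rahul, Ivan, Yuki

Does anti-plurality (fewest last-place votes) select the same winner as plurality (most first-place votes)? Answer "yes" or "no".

Anti-plurality — last-place votes: Ivan 0, Fatima 21, Yuki 33, Theo 28, Rahul 6. Winner: Ivan.
Plurality — first-place votes: Ivan 21, Fatima 13, Yuki 4, Theo 26, Rahul 24. Winner: Theo.
The two methods disagree.

no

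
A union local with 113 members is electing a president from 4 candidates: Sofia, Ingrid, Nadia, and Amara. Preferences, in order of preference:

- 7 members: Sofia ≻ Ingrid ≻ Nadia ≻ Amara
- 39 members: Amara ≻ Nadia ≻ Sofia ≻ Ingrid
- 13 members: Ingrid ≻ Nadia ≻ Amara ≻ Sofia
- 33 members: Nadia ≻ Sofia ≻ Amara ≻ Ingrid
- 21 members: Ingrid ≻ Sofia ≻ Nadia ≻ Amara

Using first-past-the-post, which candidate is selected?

Amara

First-place votes: Sofia 7, Ingrid 34, Nadia 33, Amara 39.
Amara has the most first-place votes.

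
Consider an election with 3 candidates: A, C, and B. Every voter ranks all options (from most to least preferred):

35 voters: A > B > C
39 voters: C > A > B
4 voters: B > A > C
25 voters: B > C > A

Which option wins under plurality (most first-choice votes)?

First-place votes: A 35, C 39, B 29.
C has the most first-place votes.

C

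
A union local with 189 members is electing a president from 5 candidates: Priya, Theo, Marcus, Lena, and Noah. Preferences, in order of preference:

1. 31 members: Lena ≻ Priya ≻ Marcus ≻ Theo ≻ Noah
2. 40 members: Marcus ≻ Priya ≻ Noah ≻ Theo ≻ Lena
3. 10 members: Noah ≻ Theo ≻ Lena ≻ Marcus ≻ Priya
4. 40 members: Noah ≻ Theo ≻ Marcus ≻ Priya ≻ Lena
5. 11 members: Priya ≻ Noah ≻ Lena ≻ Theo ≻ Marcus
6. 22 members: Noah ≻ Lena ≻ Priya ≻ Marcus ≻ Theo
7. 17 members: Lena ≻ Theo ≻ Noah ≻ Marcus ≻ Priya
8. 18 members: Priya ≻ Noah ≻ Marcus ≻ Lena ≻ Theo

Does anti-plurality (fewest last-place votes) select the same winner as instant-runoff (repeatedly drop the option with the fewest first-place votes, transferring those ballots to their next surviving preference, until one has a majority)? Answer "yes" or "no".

no

Anti-plurality — last-place votes: Priya 27, Theo 40, Marcus 11, Lena 80, Noah 31. Winner: Marcus.
Instant-runoff — R1 Priya 29, Theo 0, Marcus 40, Lena 48, Noah 72 (Theo out); R2 Priya 29, Marcus 40, Lena 48, Noah 72 (Priya out); R3 Marcus 40, Lena 48, Noah 101 (Noah winner). Winner: Noah.
The two methods disagree.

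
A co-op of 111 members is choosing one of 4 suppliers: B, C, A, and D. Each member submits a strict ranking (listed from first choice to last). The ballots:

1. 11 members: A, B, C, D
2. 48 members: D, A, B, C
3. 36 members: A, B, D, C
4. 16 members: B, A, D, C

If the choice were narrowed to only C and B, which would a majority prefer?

Voters preferring C to B: 0; preferring B to C: 111.
B wins the head-to-head.

B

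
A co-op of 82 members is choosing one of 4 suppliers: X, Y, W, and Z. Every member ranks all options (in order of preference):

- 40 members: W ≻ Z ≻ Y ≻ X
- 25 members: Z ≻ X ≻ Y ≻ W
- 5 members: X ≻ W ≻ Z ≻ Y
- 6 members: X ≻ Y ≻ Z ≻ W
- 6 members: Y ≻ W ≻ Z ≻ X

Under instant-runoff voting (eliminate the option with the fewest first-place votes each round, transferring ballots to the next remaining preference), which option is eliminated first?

Round 1: X 11, Y 6, W 40, Z 25. Eliminate Y.

Y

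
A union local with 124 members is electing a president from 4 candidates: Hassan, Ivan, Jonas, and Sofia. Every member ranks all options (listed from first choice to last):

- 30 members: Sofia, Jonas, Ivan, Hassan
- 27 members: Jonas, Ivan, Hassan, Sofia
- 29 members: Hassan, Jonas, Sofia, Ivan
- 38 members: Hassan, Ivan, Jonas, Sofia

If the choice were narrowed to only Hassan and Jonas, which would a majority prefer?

Voters preferring Hassan to Jonas: 67; preferring Jonas to Hassan: 57.
Hassan wins the head-to-head.

Hassan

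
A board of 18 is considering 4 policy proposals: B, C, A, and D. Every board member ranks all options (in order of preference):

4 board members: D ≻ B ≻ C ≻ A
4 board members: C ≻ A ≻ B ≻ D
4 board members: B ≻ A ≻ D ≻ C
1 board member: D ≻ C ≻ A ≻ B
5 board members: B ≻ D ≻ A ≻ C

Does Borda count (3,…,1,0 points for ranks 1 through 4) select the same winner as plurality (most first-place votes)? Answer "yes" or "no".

yes

Borda — scores: B 39, C 18, A 22, D 29. Winner: B.
Plurality — first-place votes: B 9, C 4, A 0, D 5. Winner: B.
The two methods agree.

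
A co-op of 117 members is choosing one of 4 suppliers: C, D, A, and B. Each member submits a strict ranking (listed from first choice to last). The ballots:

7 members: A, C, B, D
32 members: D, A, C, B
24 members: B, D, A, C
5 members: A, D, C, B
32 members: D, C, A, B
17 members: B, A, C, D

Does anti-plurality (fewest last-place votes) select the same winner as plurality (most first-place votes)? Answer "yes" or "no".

Anti-plurality — last-place votes: C 24, D 24, A 0, B 69. Winner: A.
Plurality — first-place votes: C 0, D 64, A 12, B 41. Winner: D.
The two methods disagree.

no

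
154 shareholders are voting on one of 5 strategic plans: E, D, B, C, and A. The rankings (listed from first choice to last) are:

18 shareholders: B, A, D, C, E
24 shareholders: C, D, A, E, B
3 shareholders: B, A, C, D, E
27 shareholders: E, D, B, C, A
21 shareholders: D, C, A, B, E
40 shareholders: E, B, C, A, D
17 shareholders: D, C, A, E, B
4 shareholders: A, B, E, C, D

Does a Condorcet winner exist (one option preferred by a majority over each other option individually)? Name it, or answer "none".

D vs E: 83–71 for D.
D vs B: 89–65 for D.
D vs C: 83–71 for D.
D vs A: 89–65 for D.
D beats every other option head-to-head.

D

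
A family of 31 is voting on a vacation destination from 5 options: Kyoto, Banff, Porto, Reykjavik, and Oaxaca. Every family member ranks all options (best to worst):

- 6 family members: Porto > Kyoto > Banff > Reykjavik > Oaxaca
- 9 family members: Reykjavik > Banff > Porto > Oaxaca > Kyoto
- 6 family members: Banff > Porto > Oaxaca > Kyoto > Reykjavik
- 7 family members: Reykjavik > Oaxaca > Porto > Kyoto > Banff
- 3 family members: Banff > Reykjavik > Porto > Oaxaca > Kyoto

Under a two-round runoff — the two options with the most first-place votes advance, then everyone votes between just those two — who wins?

Reykjavik

Round 1 first-place votes: Kyoto 0, Banff 9, Porto 6, Reykjavik 16, Oaxaca 0.
Reykjavik and Banff advance.
Runoff: Reykjavik is preferred to Banff by 16 voters; Banff by 15.
Reykjavik wins the runoff.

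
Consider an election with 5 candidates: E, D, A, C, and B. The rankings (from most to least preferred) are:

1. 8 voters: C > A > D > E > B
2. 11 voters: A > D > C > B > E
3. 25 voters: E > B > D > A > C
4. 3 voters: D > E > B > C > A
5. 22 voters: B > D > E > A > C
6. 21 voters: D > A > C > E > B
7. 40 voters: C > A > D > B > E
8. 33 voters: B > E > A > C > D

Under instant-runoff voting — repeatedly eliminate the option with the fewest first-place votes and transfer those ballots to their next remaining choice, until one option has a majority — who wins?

Round 1: E 25, D 24, A 11, C 48, B 55. Eliminate A.
Round 2: E 25, D 35, C 48, B 55. Eliminate E.
Round 3: D 35, C 48, B 80. Eliminate D.
Round 4: C 80, B 83. B has a majority.

B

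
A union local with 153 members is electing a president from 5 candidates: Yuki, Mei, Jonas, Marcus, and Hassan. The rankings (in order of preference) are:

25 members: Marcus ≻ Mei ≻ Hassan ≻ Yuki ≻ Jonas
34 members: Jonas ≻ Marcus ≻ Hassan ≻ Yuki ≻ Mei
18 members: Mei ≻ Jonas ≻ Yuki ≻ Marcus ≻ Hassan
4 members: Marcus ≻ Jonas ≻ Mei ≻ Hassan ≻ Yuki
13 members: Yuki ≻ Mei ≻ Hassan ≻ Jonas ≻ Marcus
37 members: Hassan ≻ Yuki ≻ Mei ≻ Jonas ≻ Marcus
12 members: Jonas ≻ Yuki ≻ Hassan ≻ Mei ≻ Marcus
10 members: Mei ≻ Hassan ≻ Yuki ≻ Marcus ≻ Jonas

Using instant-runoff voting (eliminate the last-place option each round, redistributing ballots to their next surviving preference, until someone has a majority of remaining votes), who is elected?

Round 1: Yuki 13, Mei 28, Jonas 46, Marcus 29, Hassan 37. Eliminate Yuki.
Round 2: Mei 41, Jonas 46, Marcus 29, Hassan 37. Eliminate Marcus.
Round 3: Mei 66, Jonas 50, Hassan 37. Eliminate Hassan.
Round 4: Mei 103, Jonas 50. Mei has a majority.

Mei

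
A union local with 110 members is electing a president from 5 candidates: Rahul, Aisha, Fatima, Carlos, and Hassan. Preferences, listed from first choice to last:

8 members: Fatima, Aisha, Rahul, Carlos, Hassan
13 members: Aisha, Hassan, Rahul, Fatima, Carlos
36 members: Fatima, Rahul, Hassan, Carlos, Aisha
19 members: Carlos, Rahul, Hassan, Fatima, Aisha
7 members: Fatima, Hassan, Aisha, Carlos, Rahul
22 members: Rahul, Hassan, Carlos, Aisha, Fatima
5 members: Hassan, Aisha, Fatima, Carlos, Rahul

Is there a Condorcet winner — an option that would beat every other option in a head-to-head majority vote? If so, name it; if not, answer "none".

Checking pairwise contests:
Fatima beats Rahul 56–54.
Rahul beats Aisha 77–33.
Hassan beats Fatima 59–51.
Rahul beats Carlos 79–31.
Rahul beats Hassan 85–25.
Every option loses at least one head-to-head, so there is no Condorcet winner.

none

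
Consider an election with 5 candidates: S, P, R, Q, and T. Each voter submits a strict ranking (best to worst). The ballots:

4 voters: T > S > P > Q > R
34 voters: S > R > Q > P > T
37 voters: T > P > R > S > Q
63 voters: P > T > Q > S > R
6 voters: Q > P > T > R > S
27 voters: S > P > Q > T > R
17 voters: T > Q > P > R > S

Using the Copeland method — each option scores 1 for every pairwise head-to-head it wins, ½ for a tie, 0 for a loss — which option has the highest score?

S: beats R and Q; loses to P and T → score 2.
P: beats S, R, Q, and T → score 4.
R: loses to S, P, Q, and T → score 0.
Q: beats R; loses to S, P, and T → score 1.
T: beats S, R, and Q; loses to P → score 3.
P has the best pairwise record.

P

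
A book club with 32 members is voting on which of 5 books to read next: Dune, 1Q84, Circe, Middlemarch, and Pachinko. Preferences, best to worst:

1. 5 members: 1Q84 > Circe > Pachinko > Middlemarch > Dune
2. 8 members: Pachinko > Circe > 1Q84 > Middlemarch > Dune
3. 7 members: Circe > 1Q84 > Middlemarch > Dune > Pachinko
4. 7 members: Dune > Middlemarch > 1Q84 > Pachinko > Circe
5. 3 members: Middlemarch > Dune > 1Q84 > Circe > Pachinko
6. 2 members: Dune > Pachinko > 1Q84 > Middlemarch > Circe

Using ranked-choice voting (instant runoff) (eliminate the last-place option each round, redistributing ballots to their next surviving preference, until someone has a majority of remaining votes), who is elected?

Circe

Round 1: Dune 9, 1Q84 5, Circe 7, Middlemarch 3, Pachinko 8. Eliminate Middlemarch.
Round 2: Dune 12, 1Q84 5, Circe 7, Pachinko 8. Eliminate 1Q84.
Round 3: Dune 12, Circe 12, Pachinko 8. Eliminate Pachinko.
Round 4: Dune 12, Circe 20. Circe has a majority.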